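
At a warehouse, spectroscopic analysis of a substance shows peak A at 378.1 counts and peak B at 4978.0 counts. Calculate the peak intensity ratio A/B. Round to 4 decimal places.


Spectral peak ratio:
Peak A = 378.1 counts
Peak B = 4978.0 counts
Ratio = 378.1 / 4978.0 = 0.0760

0.0760


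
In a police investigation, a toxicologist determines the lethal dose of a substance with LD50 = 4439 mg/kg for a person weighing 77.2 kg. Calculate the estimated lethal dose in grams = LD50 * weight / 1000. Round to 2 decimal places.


Lethal dose calculation:
Lethal dose = LD50 * body_weight / 1000
= 4439 * 77.2 / 1000
= 342690.8 / 1000
= 342.69 g

342.69


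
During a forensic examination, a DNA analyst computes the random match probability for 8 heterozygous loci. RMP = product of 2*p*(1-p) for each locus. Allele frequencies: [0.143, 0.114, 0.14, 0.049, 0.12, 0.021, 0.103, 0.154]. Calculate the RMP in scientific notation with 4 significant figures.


Computing RMP for 8 loci:
Locus 1: 2 * 0.143 * 0.857 = 0.245102
Locus 2: 2 * 0.114 * 0.886 = 0.202008
Locus 3: 2 * 0.14 * 0.86 = 0.2408
Locus 4: 2 * 0.049 * 0.951 = 0.093198
Locus 5: 2 * 0.12 * 0.88 = 0.2112
Locus 6: 2 * 0.021 * 0.979 = 0.041118
Locus 7: 2 * 0.103 * 0.897 = 0.184782
Locus 8: 2 * 0.154 * 0.846 = 0.260568
RMP = 4.646e-07

4.646e-07


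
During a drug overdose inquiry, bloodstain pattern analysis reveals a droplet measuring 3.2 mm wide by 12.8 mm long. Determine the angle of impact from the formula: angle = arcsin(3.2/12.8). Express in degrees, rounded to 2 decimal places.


Blood spatter impact angle calculation:
width / length = 3.2 / 12.8 = 0.25
angle = arcsin(0.25)
angle = 14.48 degrees

14.48


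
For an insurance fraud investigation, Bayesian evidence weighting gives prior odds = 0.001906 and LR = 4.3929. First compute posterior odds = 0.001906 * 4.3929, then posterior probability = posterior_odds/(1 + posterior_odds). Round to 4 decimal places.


Bayesian evidence evaluation:
Posterior odds = prior_odds * LR = 0.001906 * 4.3929 = 0.008372867
Posterior probability = posterior_odds / (1 + posterior_odds)
= 0.008372867 / (1 + 0.008372867)
= 0.008372867 / 1.008372867
= 0.0083

0.0083


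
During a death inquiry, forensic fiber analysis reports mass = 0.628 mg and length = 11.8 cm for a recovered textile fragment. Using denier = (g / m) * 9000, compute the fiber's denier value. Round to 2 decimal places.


Denier calculation:
Mass in grams = 0.628 mg / 1000 = 0.000628 g
Length in meters = 11.8 cm / 100 = 0.118 m
Linear density = mass / length = 0.000628 / 0.118 = 0.00532203 g/m
Denier = (g/m) * 9000 = 0.00532203 * 9000 = 47.90

47.90


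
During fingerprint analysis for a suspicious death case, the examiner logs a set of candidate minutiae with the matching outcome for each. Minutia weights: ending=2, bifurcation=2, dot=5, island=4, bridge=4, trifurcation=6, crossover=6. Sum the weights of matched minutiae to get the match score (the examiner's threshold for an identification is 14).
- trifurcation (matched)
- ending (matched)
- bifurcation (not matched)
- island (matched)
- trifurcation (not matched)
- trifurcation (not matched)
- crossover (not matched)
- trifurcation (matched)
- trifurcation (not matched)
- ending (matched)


Weighted minutiae match score:
  trifurcation: matched, +6 (running total 6)
  ending: matched, +2 (running total 8)
  bifurcation: not matched, +0
  island: matched, +4 (running total 12)
  trifurcation: not matched, +0
  trifurcation: not matched, +0
  crossover: not matched, +0
  trifurcation: matched, +6 (running total 18)
  trifurcation: not matched, +0
  ending: matched, +2 (running total 20)
Total score = 20
Threshold = 14; verdict = identification

20


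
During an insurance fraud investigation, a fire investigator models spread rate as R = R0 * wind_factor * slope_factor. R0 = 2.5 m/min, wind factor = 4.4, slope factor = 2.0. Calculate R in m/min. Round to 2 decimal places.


Fire spread rate calculation:
R = R0 * wind_factor * slope_factor
= 2.5 * 4.4 * 2.0
= 11 * 2.0
= 22.00 m/min

22.00


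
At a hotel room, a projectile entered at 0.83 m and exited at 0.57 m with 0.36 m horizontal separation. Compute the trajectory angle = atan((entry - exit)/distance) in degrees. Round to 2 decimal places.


Bullet trajectory angle:
Height difference = 0.83 - 0.57 = 0.26 m
angle = atan(0.26 / 0.36)
angle = atan(0.722222)
angle = 35.84 degrees

35.84


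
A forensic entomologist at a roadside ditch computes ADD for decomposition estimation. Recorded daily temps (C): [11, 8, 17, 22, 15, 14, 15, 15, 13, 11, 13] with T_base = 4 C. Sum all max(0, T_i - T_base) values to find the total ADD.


Computing ADD day by day:
Day 1: max(0, 11 - 4) = 7
Day 2: max(0, 8 - 4) = 4
Day 3: max(0, 17 - 4) = 13
Day 4: max(0, 22 - 4) = 18
Day 5: max(0, 15 - 4) = 11
Day 6: max(0, 14 - 4) = 10
Day 7: max(0, 15 - 4) = 11
Day 8: max(0, 15 - 4) = 11
Day 9: max(0, 13 - 4) = 9
Day 10: max(0, 11 - 4) = 7
Day 11: max(0, 13 - 4) = 9
Total ADD = 110

110


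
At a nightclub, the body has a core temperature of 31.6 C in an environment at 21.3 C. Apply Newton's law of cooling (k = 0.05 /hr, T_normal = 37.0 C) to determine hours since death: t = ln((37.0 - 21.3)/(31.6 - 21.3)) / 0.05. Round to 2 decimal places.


Using Newton's law of cooling:
t = ln((T_normal - T_ambient) / (T_body - T_ambient)) / k
T_normal - T_ambient = 15.7
T_body - T_ambient = 10.3
Ratio = 1.524272
ln(ratio) = 0.421517
t = 0.421517 / 0.05 = 8.43 hours

8.43


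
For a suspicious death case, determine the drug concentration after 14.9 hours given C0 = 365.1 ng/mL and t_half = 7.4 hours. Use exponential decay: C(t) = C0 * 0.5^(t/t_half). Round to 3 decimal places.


Drug concentration decay:
Number of half-lives = t / t_half = 14.9 / 7.4 = 2.013514
Decay factor = 0.5^2.013514 = 0.24766914
C(t) = 365.1 * 0.24766914 = 90.424 ng/mL

90.424


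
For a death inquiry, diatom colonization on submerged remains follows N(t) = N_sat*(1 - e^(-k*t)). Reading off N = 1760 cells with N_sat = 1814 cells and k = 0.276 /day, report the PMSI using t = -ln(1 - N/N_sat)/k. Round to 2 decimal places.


PMSI from diatom colonization curve:
N / N_sat = 1760 / 1814 = 0.970232
1 - N/N_sat = 0.029768
ln(1 - N/N_sat) = -3.514321
t = -ln(1 - N/N_sat) / k = -(-3.514321) / 0.276 = 12.73 days

12.73


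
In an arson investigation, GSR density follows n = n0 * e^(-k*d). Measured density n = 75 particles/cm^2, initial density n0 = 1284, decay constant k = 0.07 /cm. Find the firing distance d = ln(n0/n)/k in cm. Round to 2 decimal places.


GSR distance calculation:
n0/n = 1284 / 75 = 17.12
ln(n0/n) = 2.840247
d = 2.840247 / 0.07 = 40.57 cm

40.57


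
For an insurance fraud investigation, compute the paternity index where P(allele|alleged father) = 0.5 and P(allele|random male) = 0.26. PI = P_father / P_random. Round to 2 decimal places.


Paternity Index calculation:
PI = P(allele|father) / P(allele|random)
PI = 0.5 / 0.26
PI = 1.92

1.92


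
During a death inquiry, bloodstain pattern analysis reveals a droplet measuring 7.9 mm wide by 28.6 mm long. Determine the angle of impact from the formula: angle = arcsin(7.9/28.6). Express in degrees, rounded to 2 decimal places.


Blood spatter impact angle calculation:
width / length = 7.9 / 28.6 = 0.276224
angle = arcsin(0.276224)
angle = 16.03 degrees

16.03


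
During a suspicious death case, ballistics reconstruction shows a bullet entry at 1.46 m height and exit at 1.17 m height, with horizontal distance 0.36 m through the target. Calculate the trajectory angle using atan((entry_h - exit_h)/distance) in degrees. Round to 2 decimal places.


Bullet trajectory angle:
Height difference = 1.46 - 1.17 = 0.29 m
angle = atan(0.29 / 0.36)
angle = atan(0.805556)
angle = 38.85 degrees

38.85


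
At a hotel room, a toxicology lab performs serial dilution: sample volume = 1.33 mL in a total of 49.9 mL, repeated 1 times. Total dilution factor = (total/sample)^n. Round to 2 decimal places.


Dilution factor calculation:
Single dilution = V_total / V_sample = 49.9 / 1.33 ≈ 37.518797
Number of dilutions = 1
Total DF = (49.9 / 1.33)^1 (full precision, rounded at the end) = 37.52

37.52


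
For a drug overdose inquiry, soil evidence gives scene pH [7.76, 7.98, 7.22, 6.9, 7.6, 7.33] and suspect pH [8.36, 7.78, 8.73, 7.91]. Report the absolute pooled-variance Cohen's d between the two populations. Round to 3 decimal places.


Pooled-variance Cohen's d for soil pH comparison:
Scene mean = 44.79 / 6 = 7.465
Suspect mean = 32.78 / 4 = 8.195
Scene sample variance s_s^2 = 0.15359
Suspect sample variance s_c^2 = 0.188967
Pooled variance = ((n_s-1)*s_s^2 + (n_c-1)*s_c^2) / (n_s + n_c - 2) = 0.166856
Pooled SD = sqrt(0.166856) = 0.40848
Mean difference = -0.73
|d| = |-0.73| / 0.40848 = 1.787

1.787


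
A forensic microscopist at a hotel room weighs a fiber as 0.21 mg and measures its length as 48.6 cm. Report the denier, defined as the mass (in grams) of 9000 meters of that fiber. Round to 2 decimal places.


Denier calculation:
Mass in grams = 0.21 mg / 1000 = 0.00021 g
Length in meters = 48.6 cm / 100 = 0.486 m
Linear density = mass / length = 0.00021 / 0.486 = 0.0004321 g/m
Denier = (g/m) * 9000 = 0.0004321 * 9000 = 3.89

3.89


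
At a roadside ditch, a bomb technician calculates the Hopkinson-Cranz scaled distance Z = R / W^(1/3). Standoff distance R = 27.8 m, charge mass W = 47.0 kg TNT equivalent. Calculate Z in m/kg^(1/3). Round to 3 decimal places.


Scaled distance calculation:
W^(1/3) = 47.0^(1/3) = 3.608826
Z = R / W^(1/3) = 27.8 / 3.608826
Z = 7.703 m/kg^(1/3)

7.703


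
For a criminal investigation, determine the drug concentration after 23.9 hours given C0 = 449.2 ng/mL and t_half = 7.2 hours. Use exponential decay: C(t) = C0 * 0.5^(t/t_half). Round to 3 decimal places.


Drug concentration decay:
Number of half-lives = t / t_half = 23.9 / 7.2 = 3.319444
Decay factor = 0.5^3.319444 = 0.10017233
C(t) = 449.2 * 0.10017233 = 44.997 ng/mL

44.997


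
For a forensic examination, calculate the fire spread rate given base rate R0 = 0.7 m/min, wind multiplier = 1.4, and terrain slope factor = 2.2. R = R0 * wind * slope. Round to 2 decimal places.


Fire spread rate calculation:
R = R0 * wind_factor * slope_factor
= 0.7 * 1.4 * 2.2
= 0.98 * 2.2
= 2.16 m/min

2.16


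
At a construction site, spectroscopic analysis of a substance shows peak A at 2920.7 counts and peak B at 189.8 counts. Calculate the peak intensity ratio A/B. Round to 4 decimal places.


Spectral peak ratio:
Peak A = 2920.7 counts
Peak B = 189.8 counts
Ratio = 2920.7 / 189.8 = 15.3883

15.3883


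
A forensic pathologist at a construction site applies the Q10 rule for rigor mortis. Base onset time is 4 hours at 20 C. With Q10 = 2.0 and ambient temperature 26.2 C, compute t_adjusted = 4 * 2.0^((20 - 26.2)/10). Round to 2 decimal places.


Rigor mortis time adjustment:
Exponent = (T_ref - T_actual) / 10 = (20 - 26.2) / 10 = -0.62
Q10 factor = 2.0^-0.62 = 0.65067
t_adjusted = 4 * 0.65067 = 2.60 hours

2.60


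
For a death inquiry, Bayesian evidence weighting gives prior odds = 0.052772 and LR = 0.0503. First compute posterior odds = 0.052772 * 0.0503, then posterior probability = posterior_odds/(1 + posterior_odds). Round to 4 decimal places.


Bayesian evidence evaluation:
Posterior odds = prior_odds * LR = 0.052772 * 0.0503 = 0.002654432
Posterior probability = posterior_odds / (1 + posterior_odds)
= 0.002654432 / (1 + 0.002654432)
= 0.002654432 / 1.002654432
= 0.0026

0.0026


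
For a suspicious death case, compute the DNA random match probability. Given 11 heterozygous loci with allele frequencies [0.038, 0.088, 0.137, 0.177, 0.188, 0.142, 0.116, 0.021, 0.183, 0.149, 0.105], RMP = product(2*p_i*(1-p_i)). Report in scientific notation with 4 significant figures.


Computing RMP for 11 loci:
Locus 1: 2 * 0.038 * 0.962 = 0.073112
Locus 2: 2 * 0.088 * 0.912 = 0.160512
Locus 3: 2 * 0.137 * 0.863 = 0.236462
Locus 4: 2 * 0.177 * 0.823 = 0.291342
Locus 5: 2 * 0.188 * 0.812 = 0.305312
Locus 6: 2 * 0.142 * 0.858 = 0.243672
Locus 7: 2 * 0.116 * 0.884 = 0.205088
Locus 8: 2 * 0.021 * 0.979 = 0.041118
Locus 9: 2 * 0.183 * 0.817 = 0.299022
Locus 10: 2 * 0.149 * 0.851 = 0.253598
Locus 11: 2 * 0.105 * 0.895 = 0.18795
RMP = 7.229e-09

7.229e-09


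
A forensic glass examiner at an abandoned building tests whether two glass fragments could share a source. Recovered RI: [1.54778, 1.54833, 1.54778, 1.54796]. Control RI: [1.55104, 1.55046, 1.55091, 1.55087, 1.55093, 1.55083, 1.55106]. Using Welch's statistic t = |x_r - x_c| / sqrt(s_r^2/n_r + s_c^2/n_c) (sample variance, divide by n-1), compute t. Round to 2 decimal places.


Welch's t-criterion for glass RI comparison:
Recovered mean = sum / n_r = 6.19185 / 4 = 1.5479625
Control mean = sum / n_c = 10.8561 / 7 = 1.5508714
Recovered sample variance s_r^2 = 6.7225e-08
Control sample variance s_c^2 = 3.9981e-08
Welch SE (unpooled) = sqrt(s_r^2/n_r + s_c^2/n_c) = sqrt(1.68063e-08 + 5.71156e-09) = sqrt(2.25179e-08) = 0.00015006
|mean_r - mean_c| = 0.00290893
t = 0.00290893 / 0.00015006 = 19.39

19.39


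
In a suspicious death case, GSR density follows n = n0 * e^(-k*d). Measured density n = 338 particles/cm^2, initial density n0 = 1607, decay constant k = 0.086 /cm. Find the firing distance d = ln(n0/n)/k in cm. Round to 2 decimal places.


GSR distance calculation:
n0/n = 1607 / 338 = 4.754438
ln(n0/n) = 1.559078
d = 1.559078 / 0.086 = 18.13 cm

18.13


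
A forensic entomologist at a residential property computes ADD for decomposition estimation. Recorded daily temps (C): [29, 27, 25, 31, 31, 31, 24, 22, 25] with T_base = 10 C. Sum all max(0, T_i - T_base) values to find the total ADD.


Computing ADD day by day:
Day 1: max(0, 29 - 10) = 19
Day 2: max(0, 27 - 10) = 17
Day 3: max(0, 25 - 10) = 15
Day 4: max(0, 31 - 10) = 21
Day 5: max(0, 31 - 10) = 21
Day 6: max(0, 31 - 10) = 21
Day 7: max(0, 24 - 10) = 14
Day 8: max(0, 22 - 10) = 12
Day 9: max(0, 25 - 10) = 15
Total ADD = 155

155


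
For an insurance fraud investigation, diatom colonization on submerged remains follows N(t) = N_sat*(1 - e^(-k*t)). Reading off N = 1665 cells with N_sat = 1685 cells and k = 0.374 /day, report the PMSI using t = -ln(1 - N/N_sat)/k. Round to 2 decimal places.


PMSI from diatom colonization curve:
N / N_sat = 1665 / 1685 = 0.988131
1 - N/N_sat = 0.011869
ln(1 - N/N_sat) = -4.433825
t = -ln(1 - N/N_sat) / k = -(-4.433825) / 0.374 = 11.86 days

11.86


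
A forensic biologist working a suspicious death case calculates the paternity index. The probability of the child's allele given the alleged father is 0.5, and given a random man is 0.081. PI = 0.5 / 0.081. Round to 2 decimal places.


Paternity Index calculation:
PI = P(allele|father) / P(allele|random)
PI = 0.5 / 0.081
PI = 6.17

6.17


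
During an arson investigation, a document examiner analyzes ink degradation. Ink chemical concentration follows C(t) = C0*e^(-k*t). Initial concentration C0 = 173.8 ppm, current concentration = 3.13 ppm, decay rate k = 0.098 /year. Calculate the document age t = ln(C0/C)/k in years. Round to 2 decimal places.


Document age estimation:
C0/C = 173.8 / 3.13 = 55.527157
ln(C0/C) = 4.016872
t = 4.016872 / 0.098 = 40.99 years

40.99


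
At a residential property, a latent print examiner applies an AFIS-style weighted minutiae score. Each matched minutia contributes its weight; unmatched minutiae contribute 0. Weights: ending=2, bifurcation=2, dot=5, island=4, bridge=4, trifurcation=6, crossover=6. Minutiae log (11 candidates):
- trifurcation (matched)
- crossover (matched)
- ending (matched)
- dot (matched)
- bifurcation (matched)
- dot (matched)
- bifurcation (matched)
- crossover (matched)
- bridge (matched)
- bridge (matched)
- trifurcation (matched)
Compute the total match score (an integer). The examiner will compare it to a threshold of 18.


Weighted minutiae match score:
  trifurcation: matched, +6 (running total 6)
  crossover: matched, +6 (running total 12)
  ending: matched, +2 (running total 14)
  dot: matched, +5 (running total 19)
  bifurcation: matched, +2 (running total 21)
  dot: matched, +5 (running total 26)
  bifurcation: matched, +2 (running total 28)
  crossover: matched, +6 (running total 34)
  bridge: matched, +4 (running total 38)
  bridge: matched, +4 (running total 42)
  trifurcation: matched, +6 (running total 48)
Total score = 48
Threshold = 18; verdict = identification

48


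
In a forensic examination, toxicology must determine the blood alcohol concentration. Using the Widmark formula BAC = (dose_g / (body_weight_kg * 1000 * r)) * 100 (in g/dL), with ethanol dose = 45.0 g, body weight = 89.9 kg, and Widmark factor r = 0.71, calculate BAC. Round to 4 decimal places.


Applying the Widmark formula:
BAC = (dose_g / (body_wt * 1000 * r)) * 100
Denominator = 89.9 * 1000 * 0.71 = 63829
BAC = (45.0 / 63829) * 100
BAC = 0.0705 g/dL

0.0705


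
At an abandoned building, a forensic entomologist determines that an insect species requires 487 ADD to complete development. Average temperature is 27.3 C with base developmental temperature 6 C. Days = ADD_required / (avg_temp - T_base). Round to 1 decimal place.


Insect development time:
Effective temperature = avg_temp - T_base = 27.3 - 6 = 21.3 C
Days = ADD / effective_temp = 487 / 21.3 = 22.9 days

22.9


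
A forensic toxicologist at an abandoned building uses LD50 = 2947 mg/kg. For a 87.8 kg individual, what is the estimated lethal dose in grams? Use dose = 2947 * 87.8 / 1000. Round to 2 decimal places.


Lethal dose calculation:
Lethal dose = LD50 * body_weight / 1000
= 2947 * 87.8 / 1000
= 258746.6 / 1000
= 258.75 g

258.75


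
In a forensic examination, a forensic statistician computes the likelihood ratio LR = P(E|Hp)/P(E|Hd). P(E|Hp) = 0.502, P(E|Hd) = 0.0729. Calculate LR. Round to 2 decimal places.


Likelihood ratio calculation:
LR = P(E|Hp) / P(E|Hd)
LR = 0.502 / 0.0729
LR = 6.89

6.89


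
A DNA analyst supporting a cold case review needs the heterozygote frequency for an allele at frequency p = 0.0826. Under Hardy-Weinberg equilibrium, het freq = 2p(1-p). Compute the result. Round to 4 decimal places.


Hardy-Weinberg heterozygote frequency:
q = 1 - p = 1 - 0.0826 = 0.9174
2pq = 2 * 0.0826 * 0.9174 = 0.1516

0.1516


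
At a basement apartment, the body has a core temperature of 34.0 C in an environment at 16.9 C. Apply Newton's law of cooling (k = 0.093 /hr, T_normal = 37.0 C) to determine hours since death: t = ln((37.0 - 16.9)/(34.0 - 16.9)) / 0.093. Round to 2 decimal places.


Using Newton's law of cooling:
t = ln((T_normal - T_ambient) / (T_body - T_ambient)) / k
T_normal - T_ambient = 20.1
T_body - T_ambient = 17.1
Ratio = 1.175439
ln(ratio) = 0.161642
t = 0.161642 / 0.093 = 1.74 hours

1.74


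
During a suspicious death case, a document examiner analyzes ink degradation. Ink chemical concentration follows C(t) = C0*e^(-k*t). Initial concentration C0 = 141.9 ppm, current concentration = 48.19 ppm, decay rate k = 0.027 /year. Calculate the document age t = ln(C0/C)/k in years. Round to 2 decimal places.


Document age estimation:
C0/C = 141.9 / 48.19 = 2.944594
ln(C0/C) = 1.079971
t = 1.079971 / 0.027 = 40.00 years

40.00


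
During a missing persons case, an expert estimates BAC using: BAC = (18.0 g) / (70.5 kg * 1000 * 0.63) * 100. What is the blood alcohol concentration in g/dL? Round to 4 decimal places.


Applying the Widmark formula:
BAC = (dose_g / (body_wt * 1000 * r)) * 100
Denominator = 70.5 * 1000 * 0.63 = 44415
BAC = (18.0 / 44415) * 100
BAC = 0.0405 g/dL

0.0405


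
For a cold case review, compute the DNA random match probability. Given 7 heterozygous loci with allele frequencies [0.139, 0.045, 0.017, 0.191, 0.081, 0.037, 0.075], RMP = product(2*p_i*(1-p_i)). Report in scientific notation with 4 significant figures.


Computing RMP for 7 loci:
Locus 1: 2 * 0.139 * 0.861 = 0.239358
Locus 2: 2 * 0.045 * 0.955 = 0.08595
Locus 3: 2 * 0.017 * 0.983 = 0.033422
Locus 4: 2 * 0.191 * 0.809 = 0.309038
Locus 5: 2 * 0.081 * 0.919 = 0.148878
Locus 6: 2 * 0.037 * 0.963 = 0.071262
Locus 7: 2 * 0.075 * 0.925 = 0.13875
RMP = 3.128e-07

3.128e-07


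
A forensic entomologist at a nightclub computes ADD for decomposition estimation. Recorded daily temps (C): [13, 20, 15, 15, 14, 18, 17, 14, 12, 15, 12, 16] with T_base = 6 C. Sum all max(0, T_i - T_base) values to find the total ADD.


Computing ADD day by day:
Day 1: max(0, 13 - 6) = 7
Day 2: max(0, 20 - 6) = 14
Day 3: max(0, 15 - 6) = 9
Day 4: max(0, 15 - 6) = 9
Day 5: max(0, 14 - 6) = 8
Day 6: max(0, 18 - 6) = 12
Day 7: max(0, 17 - 6) = 11
Day 8: max(0, 14 - 6) = 8
Day 9: max(0, 12 - 6) = 6
Day 10: max(0, 15 - 6) = 9
Day 11: max(0, 12 - 6) = 6
Day 12: max(0, 16 - 6) = 10
Total ADD = 109

109


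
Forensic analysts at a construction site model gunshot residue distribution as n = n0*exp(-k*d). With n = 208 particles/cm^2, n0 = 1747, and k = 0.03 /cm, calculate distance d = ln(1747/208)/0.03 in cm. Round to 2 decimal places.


GSR distance calculation:
n0/n = 1747 / 208 = 8.399038
ln(n0/n) = 2.128117
d = 2.128117 / 0.03 = 70.94 cm

70.94


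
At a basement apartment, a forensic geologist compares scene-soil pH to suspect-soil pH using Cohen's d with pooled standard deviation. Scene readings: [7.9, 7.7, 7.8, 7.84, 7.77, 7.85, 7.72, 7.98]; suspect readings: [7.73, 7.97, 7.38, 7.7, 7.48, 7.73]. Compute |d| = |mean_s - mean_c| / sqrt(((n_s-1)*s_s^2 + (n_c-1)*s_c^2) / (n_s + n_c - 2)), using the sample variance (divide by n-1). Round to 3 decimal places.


Pooled-variance Cohen's d for soil pH comparison:
Scene mean = 62.56 / 8 = 7.82
Suspect mean = 45.99 / 6 = 7.665
Scene sample variance s_s^2 = 0.008657
Suspect sample variance s_c^2 = 0.04363
Pooled variance = ((n_s-1)*s_s^2 + (n_c-1)*s_c^2) / (n_s + n_c - 2) = 0.023229
Pooled SD = sqrt(0.023229) = 0.152411
Mean difference = 0.155
|d| = |0.155| / 0.152411 = 1.017

1.017


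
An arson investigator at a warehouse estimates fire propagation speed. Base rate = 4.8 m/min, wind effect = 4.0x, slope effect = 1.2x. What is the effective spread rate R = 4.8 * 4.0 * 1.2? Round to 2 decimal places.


Fire spread rate calculation:
R = R0 * wind_factor * slope_factor
= 4.8 * 4.0 * 1.2
= 19.2 * 1.2
= 23.04 m/min

23.04


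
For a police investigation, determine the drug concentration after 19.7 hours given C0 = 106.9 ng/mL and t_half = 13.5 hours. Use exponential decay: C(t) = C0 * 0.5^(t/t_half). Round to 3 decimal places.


Drug concentration decay:
Number of half-lives = t / t_half = 19.7 / 13.5 = 1.459259
Decay factor = 0.5^1.459259 = 0.36367988
C(t) = 106.9 * 0.36367988 = 38.877 ng/mL

38.877


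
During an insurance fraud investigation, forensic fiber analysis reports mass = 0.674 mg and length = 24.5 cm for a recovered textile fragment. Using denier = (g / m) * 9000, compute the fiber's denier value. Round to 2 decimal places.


Denier calculation:
Mass in grams = 0.674 mg / 1000 = 0.000674 g
Length in meters = 24.5 cm / 100 = 0.245 m
Linear density = mass / length = 0.000674 / 0.245 = 0.00275102 g/m
Denier = (g/m) * 9000 = 0.00275102 * 9000 = 24.76

24.76


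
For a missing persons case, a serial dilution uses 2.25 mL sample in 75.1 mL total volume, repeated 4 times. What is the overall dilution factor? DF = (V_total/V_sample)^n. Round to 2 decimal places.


Dilution factor calculation:
Single dilution = V_total / V_sample = 75.1 / 2.25 ≈ 33.377778
Number of dilutions = 4
Total DF = (75.1 / 2.25)^4 (full precision, rounded at the end) = 1241165.44

1241165.44


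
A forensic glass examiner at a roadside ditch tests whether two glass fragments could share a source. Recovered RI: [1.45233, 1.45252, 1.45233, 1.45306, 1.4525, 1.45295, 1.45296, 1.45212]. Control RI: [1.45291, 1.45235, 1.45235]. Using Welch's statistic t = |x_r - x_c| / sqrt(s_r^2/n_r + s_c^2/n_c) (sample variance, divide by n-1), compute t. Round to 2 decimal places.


Welch's t-criterion for glass RI comparison:
Recovered mean = sum / n_r = 11.62077 / 8 = 1.4525963
Control mean = sum / n_c = 4.35761 / 3 = 1.4525367
Recovered sample variance s_r^2 = 1.22313e-07
Control sample variance s_c^2 = 1.04533e-07
Welch SE (unpooled) = sqrt(s_r^2/n_r + s_c^2/n_c) = sqrt(1.52891e-08 + 3.48444e-08) = sqrt(5.01335e-08) = 0.000223905
|mean_r - mean_c| = 5.95833e-05
t = 5.95833e-05 / 0.000223905 = 0.27

0.27


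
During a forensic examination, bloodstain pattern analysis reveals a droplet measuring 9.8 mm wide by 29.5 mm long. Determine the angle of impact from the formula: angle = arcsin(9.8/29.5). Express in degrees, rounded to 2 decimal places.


Blood spatter impact angle calculation:
width / length = 9.8 / 29.5 = 0.332203
angle = arcsin(0.332203)
angle = 19.40 degrees

19.40


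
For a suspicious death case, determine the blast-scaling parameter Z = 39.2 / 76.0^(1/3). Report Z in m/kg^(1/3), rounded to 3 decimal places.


Scaled distance calculation:
W^(1/3) = 76.0^(1/3) = 4.235824
Z = R / W^(1/3) = 39.2 / 4.235824
Z = 9.254 m/kg^(1/3)

9.254


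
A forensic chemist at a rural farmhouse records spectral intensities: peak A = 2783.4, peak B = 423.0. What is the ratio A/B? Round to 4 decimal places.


Spectral peak ratio:
Peak A = 2783.4 counts
Peak B = 423.0 counts
Ratio = 2783.4 / 423.0 = 6.5801

6.5801


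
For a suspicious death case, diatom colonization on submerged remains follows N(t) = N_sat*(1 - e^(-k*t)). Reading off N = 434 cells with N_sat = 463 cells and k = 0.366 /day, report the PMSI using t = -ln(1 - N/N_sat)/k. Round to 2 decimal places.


PMSI from diatom colonization curve:
N / N_sat = 434 / 463 = 0.937365
1 - N/N_sat = 0.062635
ln(1 - N/N_sat) = -2.770431
t = -ln(1 - N/N_sat) / k = -(-2.770431) / 0.366 = 7.57 days

7.57


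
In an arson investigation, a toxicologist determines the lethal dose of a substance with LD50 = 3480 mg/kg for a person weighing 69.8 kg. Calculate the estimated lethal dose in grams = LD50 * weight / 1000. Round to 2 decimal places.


Lethal dose calculation:
Lethal dose = LD50 * body_weight / 1000
= 3480 * 69.8 / 1000
= 242904 / 1000
= 242.90 g

242.90


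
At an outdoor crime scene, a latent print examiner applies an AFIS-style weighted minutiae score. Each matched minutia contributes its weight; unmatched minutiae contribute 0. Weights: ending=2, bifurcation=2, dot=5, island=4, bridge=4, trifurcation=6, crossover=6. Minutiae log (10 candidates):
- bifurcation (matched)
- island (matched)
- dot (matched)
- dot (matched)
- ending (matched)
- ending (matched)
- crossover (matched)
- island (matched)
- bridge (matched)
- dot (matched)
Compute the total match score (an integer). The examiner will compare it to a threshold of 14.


Weighted minutiae match score:
  bifurcation: matched, +2 (running total 2)
  island: matched, +4 (running total 6)
  dot: matched, +5 (running total 11)
  dot: matched, +5 (running total 16)
  ending: matched, +2 (running total 18)
  ending: matched, +2 (running total 20)
  crossover: matched, +6 (running total 26)
  island: matched, +4 (running total 30)
  bridge: matched, +4 (running total 34)
  dot: matched, +5 (running total 39)
Total score = 39
Threshold = 14; verdict = identification

39


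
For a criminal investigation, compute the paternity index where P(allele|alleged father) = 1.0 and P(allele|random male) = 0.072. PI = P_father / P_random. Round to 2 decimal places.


Paternity Index calculation:
PI = P(allele|father) / P(allele|random)
PI = 1.0 / 0.072
PI = 13.89

13.89


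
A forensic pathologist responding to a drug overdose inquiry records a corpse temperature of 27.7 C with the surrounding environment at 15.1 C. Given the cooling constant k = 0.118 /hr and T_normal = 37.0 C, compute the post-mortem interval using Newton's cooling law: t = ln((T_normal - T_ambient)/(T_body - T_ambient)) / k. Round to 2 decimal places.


Using Newton's law of cooling:
t = ln((T_normal - T_ambient) / (T_body - T_ambient)) / k
T_normal - T_ambient = 21.9
T_body - T_ambient = 12.6
Ratio = 1.738095
ln(ratio) = 0.55279
t = 0.55279 / 0.118 = 4.68 hours

4.68


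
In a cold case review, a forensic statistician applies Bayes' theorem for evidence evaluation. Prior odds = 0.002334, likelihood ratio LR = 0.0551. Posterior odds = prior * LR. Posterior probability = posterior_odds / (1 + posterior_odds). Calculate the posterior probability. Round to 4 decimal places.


Bayesian evidence evaluation:
Posterior odds = prior_odds * LR = 0.002334 * 0.0551 = 0.0001286034
Posterior probability = posterior_odds / (1 + posterior_odds)
= 0.0001286034 / (1 + 0.0001286034)
= 0.0001286034 / 1.0001286034
= 0.0001

0.0001


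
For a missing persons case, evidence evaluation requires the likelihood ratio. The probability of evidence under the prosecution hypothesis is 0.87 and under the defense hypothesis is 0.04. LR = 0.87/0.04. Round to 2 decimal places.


Likelihood ratio calculation:
LR = P(E|Hp) / P(E|Hd)
LR = 0.87 / 0.04
LR = 21.75

21.75


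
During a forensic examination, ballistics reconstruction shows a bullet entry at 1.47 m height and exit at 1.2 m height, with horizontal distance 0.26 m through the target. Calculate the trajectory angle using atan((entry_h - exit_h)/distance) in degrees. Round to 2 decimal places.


Bullet trajectory angle:
Height difference = 1.47 - 1.2 = 0.27 m
angle = atan(0.27 / 0.26)
angle = atan(1.038462)
angle = 46.08 degrees

46.08


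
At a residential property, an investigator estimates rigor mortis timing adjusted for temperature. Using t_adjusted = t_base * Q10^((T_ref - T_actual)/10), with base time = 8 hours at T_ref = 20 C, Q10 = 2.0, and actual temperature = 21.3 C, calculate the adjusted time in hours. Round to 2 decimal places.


Rigor mortis time adjustment:
Exponent = (T_ref - T_actual) / 10 = (20 - 21.3) / 10 = -0.13
Q10 factor = 2.0^-0.13 = 0.91383
t_adjusted = 8 * 0.91383 = 7.31 hours

7.31


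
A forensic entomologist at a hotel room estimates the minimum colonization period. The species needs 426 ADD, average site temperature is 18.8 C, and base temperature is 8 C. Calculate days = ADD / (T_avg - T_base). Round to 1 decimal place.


Insect development time:
Effective temperature = avg_temp - T_base = 18.8 - 8 = 10.8 C
Days = ADD / effective_temp = 426 / 10.8 = 39.4 days

39.4


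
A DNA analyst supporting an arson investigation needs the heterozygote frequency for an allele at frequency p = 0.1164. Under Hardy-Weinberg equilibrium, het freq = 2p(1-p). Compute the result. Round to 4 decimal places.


Hardy-Weinberg heterozygote frequency:
q = 1 - p = 1 - 0.1164 = 0.8836
2pq = 2 * 0.1164 * 0.8836 = 0.2057

0.2057


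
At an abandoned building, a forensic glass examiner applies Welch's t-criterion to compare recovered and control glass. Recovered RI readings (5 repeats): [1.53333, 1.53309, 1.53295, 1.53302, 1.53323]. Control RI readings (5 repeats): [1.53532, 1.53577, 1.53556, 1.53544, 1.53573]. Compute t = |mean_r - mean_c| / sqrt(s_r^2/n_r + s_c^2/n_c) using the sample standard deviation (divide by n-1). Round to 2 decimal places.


Welch's t-criterion for glass RI comparison:
Recovered mean = sum / n_r = 7.66562 / 5 = 1.533124
Control mean = sum / n_c = 7.67782 / 5 = 1.535564
Recovered sample variance s_r^2 = 2.398e-08
Control sample variance s_c^2 = 3.623e-08
Welch SE (unpooled) = sqrt(s_r^2/n_r + s_c^2/n_c) = sqrt(4.796e-09 + 7.246e-09) = sqrt(1.2042e-08) = 0.000109736
|mean_r - mean_c| = 0.00244
t = 0.00244 / 0.000109736 = 22.24

22.24


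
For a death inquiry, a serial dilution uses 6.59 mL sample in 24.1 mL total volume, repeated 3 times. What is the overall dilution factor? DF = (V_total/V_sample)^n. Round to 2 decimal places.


Dilution factor calculation:
Single dilution = V_total / V_sample = 24.1 / 6.59 ≈ 3.657056
Number of dilutions = 3
Total DF = (24.1 / 6.59)^3 (full precision, rounded at the end) = 48.91

48.91


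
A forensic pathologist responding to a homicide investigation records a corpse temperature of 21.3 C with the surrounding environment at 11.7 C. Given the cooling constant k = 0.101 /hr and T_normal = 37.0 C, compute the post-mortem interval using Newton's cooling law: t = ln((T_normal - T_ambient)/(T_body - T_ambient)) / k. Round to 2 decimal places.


Using Newton's law of cooling:
t = ln((T_normal - T_ambient) / (T_body - T_ambient)) / k
T_normal - T_ambient = 25.3
T_body - T_ambient = 9.6
Ratio = 2.635417
ln(ratio) = 0.969041
t = 0.969041 / 0.101 = 9.59 hours

9.59


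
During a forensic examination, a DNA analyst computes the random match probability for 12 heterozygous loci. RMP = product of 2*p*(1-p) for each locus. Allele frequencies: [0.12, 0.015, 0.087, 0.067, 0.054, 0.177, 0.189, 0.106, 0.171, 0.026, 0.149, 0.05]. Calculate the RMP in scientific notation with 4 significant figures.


Computing RMP for 12 loci:
Locus 1: 2 * 0.12 * 0.88 = 0.2112
Locus 2: 2 * 0.015 * 0.985 = 0.02955
Locus 3: 2 * 0.087 * 0.913 = 0.158862
Locus 4: 2 * 0.067 * 0.933 = 0.125022
Locus 5: 2 * 0.054 * 0.946 = 0.102168
Locus 6: 2 * 0.177 * 0.823 = 0.291342
Locus 7: 2 * 0.189 * 0.811 = 0.306558
Locus 8: 2 * 0.106 * 0.894 = 0.189528
Locus 9: 2 * 0.171 * 0.829 = 0.283518
Locus 10: 2 * 0.026 * 0.974 = 0.050648
Locus 11: 2 * 0.149 * 0.851 = 0.253598
Locus 12: 2 * 0.05 * 0.95 = 0.095
RMP = 7.416e-11

7.416e-11


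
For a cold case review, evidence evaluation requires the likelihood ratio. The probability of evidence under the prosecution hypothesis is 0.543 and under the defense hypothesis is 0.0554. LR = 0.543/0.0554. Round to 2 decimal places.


Likelihood ratio calculation:
LR = P(E|Hp) / P(E|Hd)
LR = 0.543 / 0.0554
LR = 9.80

9.80


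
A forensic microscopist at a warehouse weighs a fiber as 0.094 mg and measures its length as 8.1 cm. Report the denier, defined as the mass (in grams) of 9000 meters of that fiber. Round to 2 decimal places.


Denier calculation:
Mass in grams = 0.094 mg / 1000 = 0.000094 g
Length in meters = 8.1 cm / 100 = 0.081 m
Linear density = mass / length = 0.000094 / 0.081 = 0.00116049 g/m
Denier = (g/m) * 9000 = 0.00116049 * 9000 = 10.44

10.44


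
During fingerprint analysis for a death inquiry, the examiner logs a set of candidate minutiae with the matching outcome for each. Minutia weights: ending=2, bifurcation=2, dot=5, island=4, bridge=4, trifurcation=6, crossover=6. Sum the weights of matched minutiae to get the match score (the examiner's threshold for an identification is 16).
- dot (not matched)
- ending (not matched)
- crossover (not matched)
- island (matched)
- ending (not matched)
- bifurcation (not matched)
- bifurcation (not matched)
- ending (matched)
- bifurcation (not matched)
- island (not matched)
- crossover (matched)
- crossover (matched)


Weighted minutiae match score:
  dot: not matched, +0
  ending: not matched, +0
  crossover: not matched, +0
  island: matched, +4 (running total 4)
  ending: not matched, +0
  bifurcation: not matched, +0
  bifurcation: not matched, +0
  ending: matched, +2 (running total 6)
  bifurcation: not matched, +0
  island: not matched, +0
  crossover: matched, +6 (running total 12)
  crossover: matched, +6 (running total 18)
Total score = 18
Threshold = 16; verdict = identification

18


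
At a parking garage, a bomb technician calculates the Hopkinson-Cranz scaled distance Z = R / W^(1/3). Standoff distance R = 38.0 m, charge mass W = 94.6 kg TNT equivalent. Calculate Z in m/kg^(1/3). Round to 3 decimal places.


Scaled distance calculation:
W^(1/3) = 94.6^(1/3) = 4.55649
Z = R / W^(1/3) = 38.0 / 4.55649
Z = 8.340 m/kg^(1/3)

8.340


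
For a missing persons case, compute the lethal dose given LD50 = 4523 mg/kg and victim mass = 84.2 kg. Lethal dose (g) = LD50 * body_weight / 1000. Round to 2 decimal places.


Lethal dose calculation:
Lethal dose = LD50 * body_weight / 1000
= 4523 * 84.2 / 1000
= 380836.6 / 1000
= 380.84 g

380.84


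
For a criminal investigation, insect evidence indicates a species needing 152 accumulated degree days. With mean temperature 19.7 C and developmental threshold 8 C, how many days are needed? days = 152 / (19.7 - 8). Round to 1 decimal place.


Insect development time:
Effective temperature = avg_temp - T_base = 19.7 - 8 = 11.7 C
Days = ADD / effective_temp = 152 / 11.7 = 13.0 days

13.0


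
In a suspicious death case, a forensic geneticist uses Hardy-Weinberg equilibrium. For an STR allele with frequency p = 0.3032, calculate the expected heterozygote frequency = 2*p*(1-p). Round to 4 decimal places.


Hardy-Weinberg heterozygote frequency:
q = 1 - p = 1 - 0.3032 = 0.6968
2pq = 2 * 0.3032 * 0.6968 = 0.4225

0.4225


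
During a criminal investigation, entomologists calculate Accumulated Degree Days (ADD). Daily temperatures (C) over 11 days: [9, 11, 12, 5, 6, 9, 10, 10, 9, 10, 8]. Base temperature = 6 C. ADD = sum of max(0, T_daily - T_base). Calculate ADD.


Computing ADD day by day:
Day 1: max(0, 9 - 6) = 3
Day 2: max(0, 11 - 6) = 5
Day 3: max(0, 12 - 6) = 6
Day 4: max(0, 5 - 6) = 0
Day 5: max(0, 6 - 6) = 0
Day 6: max(0, 9 - 6) = 3
Day 7: max(0, 10 - 6) = 4
Day 8: max(0, 10 - 6) = 4
Day 9: max(0, 9 - 6) = 3
Day 10: max(0, 10 - 6) = 4
Day 11: max(0, 8 - 6) = 2
Total ADD = 34

34


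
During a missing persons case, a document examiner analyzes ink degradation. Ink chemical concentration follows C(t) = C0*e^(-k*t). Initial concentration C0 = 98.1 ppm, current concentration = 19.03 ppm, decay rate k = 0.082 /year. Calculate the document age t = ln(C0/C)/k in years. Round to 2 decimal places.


Document age estimation:
C0/C = 98.1 / 19.03 = 5.155018
ln(C0/C) = 1.639971
t = 1.639971 / 0.082 = 20.00 years

20.00


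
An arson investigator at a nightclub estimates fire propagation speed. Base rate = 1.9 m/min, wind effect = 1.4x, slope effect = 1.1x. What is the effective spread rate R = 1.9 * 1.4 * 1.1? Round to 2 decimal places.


Fire spread rate calculation:
R = R0 * wind_factor * slope_factor
= 1.9 * 1.4 * 1.1
= 2.66 * 1.1
= 2.93 m/min

2.93


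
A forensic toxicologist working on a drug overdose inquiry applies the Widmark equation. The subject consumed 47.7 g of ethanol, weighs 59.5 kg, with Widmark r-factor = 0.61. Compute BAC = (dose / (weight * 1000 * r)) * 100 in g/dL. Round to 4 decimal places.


Applying the Widmark formula:
BAC = (dose_g / (body_wt * 1000 * r)) * 100
Denominator = 59.5 * 1000 * 0.61 = 36295
BAC = (47.7 / 36295) * 100
BAC = 0.1314 g/dL

0.1314


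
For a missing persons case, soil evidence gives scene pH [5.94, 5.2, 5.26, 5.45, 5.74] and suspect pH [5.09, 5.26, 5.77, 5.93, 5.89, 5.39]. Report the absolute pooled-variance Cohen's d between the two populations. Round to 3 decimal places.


Pooled-variance Cohen's d for soil pH comparison:
Scene mean = 27.59 / 5 = 5.518
Suspect mean = 33.33 / 6 = 5.555
Scene sample variance s_s^2 = 0.09992
Suspect sample variance s_c^2 = 0.12591
Pooled variance = ((n_s-1)*s_s^2 + (n_c-1)*s_c^2) / (n_s + n_c - 2) = 0.114359
Pooled SD = sqrt(0.114359) = 0.33817
Mean difference = -0.037
|d| = |-0.037| / 0.33817 = 0.109

0.109


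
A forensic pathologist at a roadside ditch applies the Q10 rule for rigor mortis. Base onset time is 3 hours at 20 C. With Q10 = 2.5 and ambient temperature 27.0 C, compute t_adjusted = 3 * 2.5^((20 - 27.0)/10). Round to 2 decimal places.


Rigor mortis time adjustment:
Exponent = (T_ref - T_actual) / 10 = (20 - 27.0) / 10 = -0.7
Q10 factor = 2.5^-0.7 = 0.52655
t_adjusted = 3 * 0.52655 = 1.58 hours

1.58


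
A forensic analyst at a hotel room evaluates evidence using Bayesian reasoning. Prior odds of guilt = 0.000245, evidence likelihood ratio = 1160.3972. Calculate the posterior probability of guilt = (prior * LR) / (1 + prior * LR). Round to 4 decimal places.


Bayesian evidence evaluation:
Posterior odds = prior_odds * LR = 0.000245 * 1160.3972 = 0.2842973
Posterior probability = posterior_odds / (1 + posterior_odds)
= 0.2842973 / (1 + 0.2842973)
= 0.2842973 / 1.2842973
= 0.2214

0.2214


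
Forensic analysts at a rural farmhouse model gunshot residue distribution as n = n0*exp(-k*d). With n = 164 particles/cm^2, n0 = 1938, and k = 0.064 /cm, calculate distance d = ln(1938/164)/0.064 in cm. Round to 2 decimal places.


GSR distance calculation:
n0/n = 1938 / 164 = 11.817073
ln(n0/n) = 2.469545
d = 2.469545 / 0.064 = 38.59 cm

38.59
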